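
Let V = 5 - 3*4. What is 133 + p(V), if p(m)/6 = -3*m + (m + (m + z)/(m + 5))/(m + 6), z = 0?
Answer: 280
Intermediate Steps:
V = -7 (V = 5 - 12 = -7)
p(m) = -18*m + 6*(m + m/(5 + m))/(6 + m) (p(m) = 6*(-3*m + (m + (m + 0)/(m + 5))/(m + 6)) = 6*(-3*m + (m + m/(5 + m))/(6 + m)) = -18*m + 6*(m + m/(5 + m))/(6 + m))
133 + p(V) = 133 + 6*(-7)*(-14 - 3*(-7))/(5 - 7) = 133 + 6*(-7)*(-14 + 21)/(-2) = 133 + 6*(-7)*(-1/2)*7 = 133 + 147 = 280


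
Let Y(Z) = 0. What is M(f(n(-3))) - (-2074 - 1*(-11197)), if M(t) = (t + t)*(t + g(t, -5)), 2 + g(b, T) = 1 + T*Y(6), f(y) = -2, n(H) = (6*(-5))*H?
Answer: -9111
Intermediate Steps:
n(H) = -30*H
g(b, T) = -1 (g(b, T) = -2 + (1 + T*0) = -2 + (1 + 0) = -2 + 1 = -1)
M(t) = 2*t*(-1 + t) (M(t) = (t + t)*(t - 1) = (2*t)*(-1 + t) = 2*t*(-1 + t))
M(f(n(-3))) - (-2074 - 1*(-11197)) = 2*(-2)*(-1 - 2) - (-2074 - 1*(-11197)) = 2*(-2)*(-3) - (-2074 + 11197) = 12 - 1*9123 = 12 - 9123 = -9111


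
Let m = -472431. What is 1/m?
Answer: -1/472431 ≈ -2.1167e-6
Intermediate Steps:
1/m = 1/(-472431) = -1/472431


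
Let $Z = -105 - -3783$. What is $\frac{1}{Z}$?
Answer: $\frac{1}{3678} \approx 0.00027189$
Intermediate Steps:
$Z = 3678$ ($Z = -105 + 3783 = 3678$)
$\frac{1}{Z} = \frac{1}{3678}$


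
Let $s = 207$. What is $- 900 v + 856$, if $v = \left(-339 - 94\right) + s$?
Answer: $204256$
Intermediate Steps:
$v = -226$ ($v = \left(-339 - 94\right) + 207 = -433 + 207 = -226$)
$- 900 v + 856 = \left(-900\right) \left(-226\right) + 856 = 203400 + 856 = 204256$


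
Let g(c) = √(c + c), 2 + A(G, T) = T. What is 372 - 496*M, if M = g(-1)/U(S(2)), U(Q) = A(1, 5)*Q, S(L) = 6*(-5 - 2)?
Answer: 372 + 248*I*√2/63 ≈ 372.0 + 5.5671*I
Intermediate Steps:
S(L) = -42 (S(L) = 6*(-7) = -42)
A(G, T) = -2 + T
U(Q) = 3*Q (U(Q) = (-2 + 5)*Q = 3*Q)
g(c) = √2*√c (g(c) = √(2*c) = √2*√c)
M = -I*√2/126 (M = (√2*√(-1))/((3*(-42))) = (√2*I)/(-126) = (I*√2)*(-1/126) = -I*√2/126 ≈ -0.011224*I)
372 - 496*M = 372 - (-248)*I*√2/63 = 372 + 248*I*√2/63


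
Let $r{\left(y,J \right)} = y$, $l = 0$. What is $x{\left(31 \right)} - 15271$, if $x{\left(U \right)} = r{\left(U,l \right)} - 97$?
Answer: $-15337$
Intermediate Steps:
$x{\left(U \right)} = -97 + U$ ($x{\left(U \right)} = U - 97 = -97 + U$)
$x{\left(31 \right)} - 15271 = \left(-97 + 31\right) - 15271 = -66 - 15271 = -15337$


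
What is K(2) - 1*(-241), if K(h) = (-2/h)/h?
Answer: 481/2 ≈ 240.50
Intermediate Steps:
K(h) = -2/h²
K(2) - 1*(-241) = -2/2² - 1*(-241) = -2*¼ + 241 = -½ + 241 = 481/2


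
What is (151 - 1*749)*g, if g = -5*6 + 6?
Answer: 14352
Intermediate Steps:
g = -24 (g = -30 + 6 = -24)
(151 - 1*749)*g = (151 - 1*749)*(-24) = (151 - 749)*(-24) = -598*(-24) = 14352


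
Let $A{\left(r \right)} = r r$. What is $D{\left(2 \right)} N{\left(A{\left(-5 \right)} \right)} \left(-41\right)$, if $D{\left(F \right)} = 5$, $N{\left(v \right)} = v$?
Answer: $-5125$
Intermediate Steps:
$A{\left(r \right)} = r^{2}$
$D{\left(2 \right)} N{\left(A{\left(-5 \right)} \right)} \left(-41\right) = 5 \left(-5\right)^{2} \left(-41\right) = 5 \cdot 25 \left(-41\right) = 125 \left(-41\right) = -5125$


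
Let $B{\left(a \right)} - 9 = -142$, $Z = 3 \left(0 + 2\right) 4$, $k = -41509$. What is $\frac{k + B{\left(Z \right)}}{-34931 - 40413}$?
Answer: $\frac{20821}{37672} \approx 0.55269$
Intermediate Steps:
$Z = 24$ ($Z = 3 \cdot 2 \cdot 4 = 6 \cdot 4 = 24$)
$B{\left(a \right)} = -133$ ($B{\left(a \right)} = 9 - 142 = -133$)
$\frac{k + B{\left(Z \right)}}{-34931 - 40413} = \frac{-41509 - 133}{-34931 - 40413} = - \frac{41642}{-75344} = \left(-41642\right) \left(- \frac{1}{75344}\right) = \frac{20821}{37672}$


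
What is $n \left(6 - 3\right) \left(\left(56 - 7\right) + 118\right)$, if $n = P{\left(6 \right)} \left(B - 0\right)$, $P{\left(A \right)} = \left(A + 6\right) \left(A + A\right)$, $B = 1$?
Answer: $72144$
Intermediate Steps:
$P{\left(A \right)} = 2 A \left(6 + A\right)$ ($P{\left(A \right)} = \left(6 + A\right) 2 A = 2 A \left(6 + A\right)$)
$n = 144$ ($n = 2 \cdot 6 \left(6 + 6\right) \left(1 - 0\right) = 2 \cdot 6 \cdot 12 \left(1 + 0\right) = 144 \cdot 1 = 144$)
$n \left(6 - 3\right) \left(\left(56 - 7\right) + 118\right) = 144 \left(6 - 3\right) \left(\left(56 - 7\right) + 118\right) = 144 \cdot 3 \left(49 + 118\right) = 432 \cdot 167 = 72144$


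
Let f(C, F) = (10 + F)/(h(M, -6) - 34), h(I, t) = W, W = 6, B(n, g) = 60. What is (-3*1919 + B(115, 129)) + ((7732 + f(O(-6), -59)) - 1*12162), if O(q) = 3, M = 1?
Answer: -40501/4 ≈ -10125.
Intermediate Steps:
h(I, t) = 6
f(C, F) = -5/14 - F/28 (f(C, F) = (10 + F)/(6 - 34) = (10 + F)/(-28) = (10 + F)*(-1/28) = -5/14 - F/28)
(-3*1919 + B(115, 129)) + ((7732 + f(O(-6), -59)) - 1*12162) = (-3*1919 + 60) + ((7732 + (-5/14 - 1/28*(-59))) - 1*12162) = (-5757 + 60) + ((7732 + (-5/14 + 59/28)) - 12162) = -5697 + ((7732 + 7/4) - 12162) = -5697 + (30935/4 - 12162) = -5697 - 17713/4 = -40501/4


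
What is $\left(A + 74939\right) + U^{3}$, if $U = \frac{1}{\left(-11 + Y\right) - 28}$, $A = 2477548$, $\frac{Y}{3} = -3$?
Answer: $\frac{282284642303}{110592} \approx 2.5525 \cdot 10^{6}$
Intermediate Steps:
$Y = -9$ ($Y = 3 \left(-3\right) = -9$)
$U = - \frac{1}{48}$ ($U = \frac{1}{\left(-11 - 9\right) - 28} = \frac{1}{-20 - 28} = \frac{1}{-48} = - \frac{1}{48} \approx -0.020833$)
$\left(A + 74939\right) + U^{3} = \left(2477548 + 74939\right) + \left(- \frac{1}{48}\right)^{3} = 2552487 - \frac{1}{110592} = \frac{282284642303}{110592}$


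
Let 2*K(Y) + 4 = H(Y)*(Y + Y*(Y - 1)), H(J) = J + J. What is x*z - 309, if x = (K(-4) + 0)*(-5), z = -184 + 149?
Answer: -11859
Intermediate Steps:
z = -35
H(J) = 2*J
K(Y) = -2 + Y*(Y + Y*(-1 + Y)) (K(Y) = -2 + ((2*Y)*(Y + Y*(Y - 1)))/2 = -2 + ((2*Y)*(Y + Y*(-1 + Y)))/2 = -2 + (2*Y*(Y + Y*(-1 + Y)))/2 = -2 + Y*(Y + Y*(-1 + Y)))
x = 330 (x = ((-2 + (-4)³) + 0)*(-5) = ((-2 - 64) + 0)*(-5) = (-66 + 0)*(-5) = -66*(-5) = 330)
x*z - 309 = 330*(-35) - 309 = -11550 - 309 = -11859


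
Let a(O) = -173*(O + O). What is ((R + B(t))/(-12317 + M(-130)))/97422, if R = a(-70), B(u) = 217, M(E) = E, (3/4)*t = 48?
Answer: -24437/1212611634 ≈ -2.0152e-5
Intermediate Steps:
t = 64 (t = (4/3)*48 = 64)
a(O) = -346*O
R = 24220 (R = -346*(-70) = 24220)
((R + B(t))/(-12317 + M(-130)))/97422 = ((24220 + 217)/(-12317 - 130))/97422 = (24437/(-12447))*(1/97422) = (24437*(-1/12447))*(1/97422) = -24437/12447*1/97422 = -24437/1212611634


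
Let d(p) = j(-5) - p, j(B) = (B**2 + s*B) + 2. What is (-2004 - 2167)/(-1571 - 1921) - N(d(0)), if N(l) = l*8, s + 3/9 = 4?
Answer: -2453/36 ≈ -68.139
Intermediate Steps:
s = 11/3 (s = -1/3 + 4 = 11/3 ≈ 3.6667)
j(B) = 2 + B**2 + 11*B/3 (j(B) = (B**2 + 11*B/3) + 2 = 2 + B**2 + 11*B/3)
d(p) = 26/3 - p (d(p) = (2 + (-5)**2 + (11/3)*(-5)) - p = (2 + 25 - 55/3) - p = 26/3 - p)
N(l) = 8*l
(-2004 - 2167)/(-1571 - 1921) - N(d(0)) = (-2004 - 2167)/(-1571 - 1921) - 8*(26/3 - 1*0) = -4171/(-3492) - 8*(26/3 + 0) = -4171*(-1/3492) - 8*26/3 = 43/36 - 1*208/3 = 43/36 - 208/3 = -2453/36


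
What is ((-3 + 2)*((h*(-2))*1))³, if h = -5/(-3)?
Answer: 1000/27 ≈ 37.037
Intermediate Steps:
h = 5/3 (h = -5*(-⅓) = 5/3 ≈ 1.6667)
((-3 + 2)*((h*(-2))*1))³ = ((-3 + 2)*(((5/3)*(-2))*1))³ = (-(-10)/3)³ = (-1*(-10/3))³ = (10/3)³ = 1000/27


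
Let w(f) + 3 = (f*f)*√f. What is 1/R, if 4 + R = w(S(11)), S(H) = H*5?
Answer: 7/503284326 + 3025*√55/503284326 ≈ 4.4589e-5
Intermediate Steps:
S(H) = 5*H
w(f) = -3 + f^(5/2) (w(f) = -3 + (f*f)*√f = -3 + f²*√f = -3 + f^(5/2))
R = -7 + 3025*√55 (R = -4 + (-3 + (5*11)^(5/2)) = -4 + (-3 + 55^(5/2)) = -4 + (-3 + 3025*√55) = -7 + 3025*√55 ≈ 22427.)
1/R = 1/(-7 + 3025*√55)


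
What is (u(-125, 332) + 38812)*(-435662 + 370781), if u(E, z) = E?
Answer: -2510051247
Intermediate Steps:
(u(-125, 332) + 38812)*(-435662 + 370781) = (-125 + 38812)*(-435662 + 370781) = 38687*(-64881) = -2510051247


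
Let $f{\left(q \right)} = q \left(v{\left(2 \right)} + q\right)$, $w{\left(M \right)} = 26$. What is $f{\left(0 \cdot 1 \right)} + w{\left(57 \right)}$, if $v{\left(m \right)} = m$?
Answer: $26$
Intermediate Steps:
$f{\left(q \right)} = q \left(2 + q\right)$
$f{\left(0 \cdot 1 \right)} + w{\left(57 \right)} = 0 \cdot 1 \left(2 + 0 \cdot 1\right) + 26 = 0 \left(2 + 0\right) + 26 = 0 \cdot 2 + 26 = 0 + 26 = 26$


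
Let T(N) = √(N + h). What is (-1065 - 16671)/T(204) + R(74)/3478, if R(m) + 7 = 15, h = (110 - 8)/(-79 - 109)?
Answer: 4/1739 - 5912*√7990/425 ≈ -1243.4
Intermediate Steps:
h = -51/94 (h = 102/(-188) = 102*(-1/188) = -51/94 ≈ -0.54255)
R(m) = 8 (R(m) = -7 + 15 = 8)
T(N) = √(-51/94 + N) (T(N) = √(N - 51/94) = √(-51/94 + N))
(-1065 - 16671)/T(204) + R(74)/3478 = (-1065 - 16671)/((√(-4794 + 8836*204)/94)) + 8/3478 = -17736*94/√(-4794 + 1802544) + 8*(1/3478) = -17736*√7990/1275 + 4/1739 = -5912*√7990/425 + 4/1739 = 4/1739 - 5912*√7990/425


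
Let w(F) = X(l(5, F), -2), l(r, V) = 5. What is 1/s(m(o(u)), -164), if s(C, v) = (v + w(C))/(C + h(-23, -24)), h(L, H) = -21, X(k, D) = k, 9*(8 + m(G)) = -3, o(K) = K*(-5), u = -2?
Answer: 88/477 ≈ 0.18449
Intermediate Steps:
o(K) = -5*K
m(G) = -25/3 (m(G) = -8 + (⅑)*(-3) = -8 - ⅓ = -25/3)
w(F) = 5
s(C, v) = (5 + v)/(-21 + C) (s(C, v) = (v + 5)/(C - 21) = (5 + v)/(-21 + C))
1/s(m(o(u)), -164) = 1/((5 - 164)/(-21 - 25/3)) = 1/(-159/(-88/3)) = 1/(-3/88*(-159)) = 1/(477/88) = 88/477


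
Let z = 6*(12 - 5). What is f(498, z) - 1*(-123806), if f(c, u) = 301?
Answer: 124107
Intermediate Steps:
z = 42 (z = 6*7 = 42)
f(498, z) - 1*(-123806) = 301 - 1*(-123806) = 301 + 123806 = 124107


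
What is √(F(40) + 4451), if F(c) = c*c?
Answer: √6051 ≈ 77.788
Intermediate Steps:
F(c) = c²
√(F(40) + 4451) = √(40² + 4451) = √(1600 + 4451) = √6051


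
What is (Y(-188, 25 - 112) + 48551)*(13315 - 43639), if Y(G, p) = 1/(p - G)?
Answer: -148698343248/101 ≈ -1.4723e+9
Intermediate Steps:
(Y(-188, 25 - 112) + 48551)*(13315 - 43639) = (1/((25 - 112) - 1*(-188)) + 48551)*(13315 - 43639) = (1/(-87 + 188) + 48551)*(-30324) = (1/101 + 48551)*(-30324) = (4903652/101)*(-30324) = -148698343248/101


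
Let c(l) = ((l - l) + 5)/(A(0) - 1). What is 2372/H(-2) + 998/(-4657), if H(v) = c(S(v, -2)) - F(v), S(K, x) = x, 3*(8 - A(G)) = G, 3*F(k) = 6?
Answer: -77333810/41913 ≈ -1845.1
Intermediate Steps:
F(k) = 2 (F(k) = (⅓)*6 = 2)
A(G) = 8 - G/3
c(l) = 5/7 (c(l) = ((l - l) + 5)/((8 - ⅓*0) - 1) = (0 + 5)/((8 + 0) - 1) = 5/(8 - 1) = 5/7)
H(v) = -9/7 (H(v) = 5/7 - 1*2 = 5/7 - 2 = -9/7)
2372/H(-2) + 998/(-4657) = 2372/(-9/7) + 998/(-4657) = 2372*(-7/9) + 998*(-1/4657) = -16604/9 - 998/4657 = -77333810/41913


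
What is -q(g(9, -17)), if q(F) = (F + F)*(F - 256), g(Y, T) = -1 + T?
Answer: -9864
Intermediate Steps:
q(F) = 2*F*(-256 + F) (q(F) = (2*F)*(-256 + F) = 2*F*(-256 + F))
-q(g(9, -17)) = -2*(-1 - 17)*(-256 + (-1 - 17)) = -2*(-18)*(-256 - 18) = -2*(-18)*(-274) = -1*9864 = -9864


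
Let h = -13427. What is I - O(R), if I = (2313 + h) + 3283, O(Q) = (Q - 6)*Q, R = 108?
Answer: -18847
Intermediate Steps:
O(Q) = Q*(-6 + Q) (O(Q) = (-6 + Q)*Q = Q*(-6 + Q))
I = -7831 (I = (2313 - 13427) + 3283 = -11114 + 3283 = -7831)
I - O(R) = -7831 - 108*(-6 + 108) = -7831 - 108*102 = -7831 - 1*11016 = -7831 - 11016 = -18847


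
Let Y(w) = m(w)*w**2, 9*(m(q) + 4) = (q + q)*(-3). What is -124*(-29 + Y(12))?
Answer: 217868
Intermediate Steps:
m(q) = -4 - 2*q/3 (m(q) = -4 + ((q + q)*(-3))/9 = -4 + ((2*q)*(-3))/9 = -4 + (-6*q)/9 = -4 - 2*q/3)
Y(w) = w**2*(-4 - 2*w/3) (Y(w) = (-4 - 2*w/3)*w**2 = w**2*(-4 - 2*w/3))
-124*(-29 + Y(12)) = -124*(-29 + (2/3)*12**2*(-6 - 1*12)) = -124*(-29 + (2/3)*144*(-6 - 12)) = -124*(-29 + (2/3)*144*(-18)) = -124*(-29 - 1728) = -124*(-1757) = 217868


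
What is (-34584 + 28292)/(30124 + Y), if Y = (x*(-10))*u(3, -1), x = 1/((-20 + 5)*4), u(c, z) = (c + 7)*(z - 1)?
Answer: -9438/45181 ≈ -0.20889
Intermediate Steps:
u(c, z) = (-1 + z)*(7 + c) (u(c, z) = (7 + c)*(-1 + z) = (-1 + z)*(7 + c))
x = -1/60 (x = (¼)/(-15) = -1/15*¼ = -1/60 ≈ -0.016667)
Y = -10/3 (Y = (-1/60*(-10))*(-7 - 1*3 + 7*(-1) + 3*(-1)) = (-7 - 3 - 7 - 3)/6 = (⅙)*(-20) = -10/3 ≈ -3.3333)
(-34584 + 28292)/(30124 + Y) = (-34584 + 28292)/(30124 - 10/3) = -6292/90362/3 = -6292*3/90362 = -9438/45181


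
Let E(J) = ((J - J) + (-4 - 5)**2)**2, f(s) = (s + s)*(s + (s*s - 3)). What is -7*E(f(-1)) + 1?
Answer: -45926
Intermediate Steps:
f(s) = 2*s*(-3 + s + s**2) (f(s) = (2*s)*(s + (s**2 - 3)) = (2*s)*(s + (-3 + s**2)) = (2*s)*(-3 + s + s**2) = 2*s*(-3 + s + s**2))
E(J) = 6561 (E(J) = (0 + (-9)**2)**2 = (0 + 81)**2 = 81**2 = 6561)
-7*E(f(-1)) + 1 = -7*6561 + 1 = -45927 + 1 = -45926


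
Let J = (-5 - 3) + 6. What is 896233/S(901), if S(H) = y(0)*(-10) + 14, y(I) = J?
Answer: 896233/34 ≈ 26360.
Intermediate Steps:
J = -2 (J = -8 + 6 = -2)
y(I) = -2
S(H) = 34 (S(H) = -2*(-10) + 14 = 20 + 14 = 34)
896233/S(901) = 896233/34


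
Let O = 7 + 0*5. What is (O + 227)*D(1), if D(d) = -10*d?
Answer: -2340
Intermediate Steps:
O = 7 (O = 7 + 0 = 7)
(O + 227)*D(1) = (7 + 227)*(-10*1) = 234*(-10) = -2340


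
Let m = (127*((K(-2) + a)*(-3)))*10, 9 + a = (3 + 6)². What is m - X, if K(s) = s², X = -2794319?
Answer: 2504759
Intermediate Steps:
a = 72 (a = -9 + (3 + 6)² = -9 + 9² = -9 + 81 = 72)
m = -289560 (m = (127*(((-2)² + 72)*(-3)))*10 = (127*((4 + 72)*(-3)))*10 = (127*(76*(-3)))*10 = (127*(-228))*10 = -28956*10 = -289560)
m - X = -289560 - 1*(-2794319) = -289560 + 2794319 = 2504759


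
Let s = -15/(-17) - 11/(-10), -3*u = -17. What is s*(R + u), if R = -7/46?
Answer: 256457/23460 ≈ 10.932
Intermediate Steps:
u = 17/3 (u = -⅓*(-17) = 17/3 ≈ 5.6667)
s = 337/170 (s = -15*(-1/17) - 11*(-⅒) = 15/17 + 11/10 = 337/170 ≈ 1.9824)
R = -7/46 (R = -7*1/46 = -7/46 ≈ -0.15217)
s*(R + u) = 337*(-7/46 + 17/3)/170 = (337/170)*(761/138) = 256457/23460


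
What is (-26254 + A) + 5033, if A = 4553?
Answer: -16668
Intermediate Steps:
(-26254 + A) + 5033 = (-26254 + 4553) + 5033 = -21701 + 5033 = -16668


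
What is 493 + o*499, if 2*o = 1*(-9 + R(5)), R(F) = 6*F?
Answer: 11465/2 ≈ 5732.5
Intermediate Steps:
o = 21/2 (o = (1*(-9 + 6*5))/2 = (1*(-9 + 30))/2 = (1*21)/2 = (1/2)*21 = 21/2 ≈ 10.500)
493 + o*499 = 493 + (21/2)*499 = 493 + 10479/2 = 11465/2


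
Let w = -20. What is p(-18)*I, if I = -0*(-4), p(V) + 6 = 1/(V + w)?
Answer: 0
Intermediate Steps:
p(V) = -6 + 1/(-20 + V) (p(V) = -6 + 1/(V - 20) = -6 + 1/(-20 + V))
I = 0 (I = -14*0 = 0)
p(-18)*I = ((121 - 6*(-18))/(-20 - 18))*0 = ((121 + 108)/(-38))*0 = -1/38*229*0 = -229/38*0 = 0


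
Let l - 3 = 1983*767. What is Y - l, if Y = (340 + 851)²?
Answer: -102483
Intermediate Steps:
Y = 1418481 (Y = 1191² = 1418481)
l = 1520964 (l = 3 + 1983*767 = 3 + 1520961 = 1520964)
Y - l = 1418481 - 1*1520964 = 1418481 - 1520964 = -102483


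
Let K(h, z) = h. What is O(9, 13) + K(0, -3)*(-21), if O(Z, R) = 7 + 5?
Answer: 12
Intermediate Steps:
O(Z, R) = 12
O(9, 13) + K(0, -3)*(-21) = 12 + 0*(-21) = 12 + 0 = 12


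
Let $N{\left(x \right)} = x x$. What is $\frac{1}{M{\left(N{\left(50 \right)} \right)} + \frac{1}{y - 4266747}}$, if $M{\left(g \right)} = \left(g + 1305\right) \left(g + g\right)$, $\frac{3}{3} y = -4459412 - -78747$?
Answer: $\frac{8647412}{164517013299999} \approx 5.2562 \cdot 10^{-8}$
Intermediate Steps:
$N{\left(x \right)} = x^{2}$
$y = -4380665$ ($y = -4459412 - -78747 = -4459412 + 78747 = -4380665$)
$M{\left(g \right)} = 2 g \left(1305 + g\right)$ ($M{\left(g \right)} = \left(1305 + g\right) 2 g = 2 g \left(1305 + g\right)$)
$\frac{1}{M{\left(N{\left(50 \right)} \right)} + \frac{1}{y - 4266747}} = \frac{1}{2 \cdot 50^{2} \left(1305 + 50^{2}\right) + \frac{1}{-4380665 - 4266747}} = \frac{1}{2 \cdot 2500 \left(1305 + 2500\right) + \frac{1}{-8647412}} = \frac{1}{2 \cdot 2500 \cdot 3805 - \frac{1}{8647412}} = \frac{1}{19025000 - \frac{1}{8647412}} = \frac{1}{\frac{164517013299999}{8647412}} = \frac{8647412}{164517013299999}$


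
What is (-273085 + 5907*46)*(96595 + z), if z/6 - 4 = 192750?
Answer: -1708001197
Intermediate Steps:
z = 1156524 (z = 24 + 6*192750 = 24 + 1156500 = 1156524)
(-273085 + 5907*46)*(96595 + z) = (-273085 + 5907*46)*(96595 + 1156524) = (-273085 + 271722)*1253119 = -1363*1253119 = -1708001197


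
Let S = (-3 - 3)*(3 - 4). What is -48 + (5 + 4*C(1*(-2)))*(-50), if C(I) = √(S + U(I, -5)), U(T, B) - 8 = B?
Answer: -898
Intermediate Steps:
U(T, B) = 8 + B
S = 6 (S = -6*(-1) = 6)
C(I) = 3 (C(I) = √(6 + (8 - 5)) = √(6 + 3) = √9 = 3)
-48 + (5 + 4*C(1*(-2)))*(-50) = -48 + (5 + 4*3)*(-50) = -48 + (5 + 12)*(-50) = -48 + 17*(-50) = -48 - 850 = -898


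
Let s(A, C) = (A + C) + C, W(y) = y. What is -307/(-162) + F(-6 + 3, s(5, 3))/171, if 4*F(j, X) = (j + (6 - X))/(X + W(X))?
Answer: 64145/33858 ≈ 1.8945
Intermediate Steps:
s(A, C) = A + 2*C
F(j, X) = (6 + j - X)/(8*X) (F(j, X) = ((j + (6 - X))/(X + X))/4 = ((6 + j - X)/((2*X)))/4 = ((6 + j - X)*(1/(2*X)))/4 = ((6 + j - X)/(2*X))/4 = (6 + j - X)/(8*X))
-307/(-162) + F(-6 + 3, s(5, 3))/171 = -307/(-162) + ((6 + (-6 + 3) - (5 + 2*3))/(8*(5 + 2*3)))/171 = -307*(-1/162) + ((6 - 3 - (5 + 6))/(8*(5 + 6)))*(1/171) = 307/162 + ((⅛)*(6 - 3 - 1*11)/11)*(1/171) = 307/162 + ((⅛)*(1/11)*(6 - 3 - 11))*(1/171) = 307/162 + ((⅛)*(1/11)*(-8))*(1/171) = 307/162 - 1/11*1/171 = 307/162 - 1/1881 = 64145/33858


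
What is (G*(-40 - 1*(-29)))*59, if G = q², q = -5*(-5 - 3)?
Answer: -1038400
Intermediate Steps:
q = 40 (q = -5*(-8) = 40)
G = 1600 (G = 40² = 1600)
(G*(-40 - 1*(-29)))*59 = (1600*(-40 - 1*(-29)))*59 = (1600*(-40 + 29))*59 = (1600*(-11))*59 = -17600*59 = -1038400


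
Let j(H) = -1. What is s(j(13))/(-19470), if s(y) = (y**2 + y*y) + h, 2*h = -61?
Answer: 19/12980 ≈ 0.0014638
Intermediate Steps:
h = -61/2 (h = (1/2)*(-61) = -61/2 ≈ -30.500)
s(y) = -61/2 + 2*y**2 (s(y) = (y**2 + y*y) - 61/2 = (y**2 + y**2) - 61/2 = 2*y**2 - 61/2 = -61/2 + 2*y**2)
s(j(13))/(-19470) = (-61/2 + 2*(-1)**2)/(-19470) = (-61/2 + 2*1)*(-1/19470) = (-61/2 + 2)*(-1/19470) = -57/2*(-1/19470) = 19/12980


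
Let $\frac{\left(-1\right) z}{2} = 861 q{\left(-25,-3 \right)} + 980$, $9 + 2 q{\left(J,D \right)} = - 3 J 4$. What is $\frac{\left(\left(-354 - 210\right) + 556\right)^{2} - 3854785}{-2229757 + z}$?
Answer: $\frac{3854721}{2482268} \approx 1.5529$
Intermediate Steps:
$q{\left(J,D \right)} = - \frac{9}{2} - 6 J$ ($q{\left(J,D \right)} = - \frac{9}{2} + \frac{- 3 J 4}{2} = - \frac{9}{2} + \frac{\left(-12\right) J}{2} = - \frac{9}{2} - 6 J$)
$z = -252511$ ($z = - 2 \left(861 \left(- \frac{9}{2} - -150\right) + 980\right) = - 2 \left(861 \left(- \frac{9}{2} + 150\right) + 980\right) = - 2 \left(861 \cdot \frac{291}{2} + 980\right) = - 2 \left(\frac{250551}{2} + 980\right) = \left(-2\right) \frac{252511}{2} = -252511$)
$\frac{\left(\left(-354 - 210\right) + 556\right)^{2} - 3854785}{-2229757 + z} = \frac{\left(\left(-354 - 210\right) + 556\right)^{2} - 3854785}{-2229757 - 252511} = \frac{\left(-564 + 556\right)^{2} - 3854785}{-2482268} = \left(\left(-8\right)^{2} - 3854785\right) \left(- \frac{1}{2482268}\right) = \left(64 - 3854785\right) \left(- \frac{1}{2482268}\right) = \left(-3854721\right) \left(- \frac{1}{2482268}\right) = \frac{3854721}{2482268}$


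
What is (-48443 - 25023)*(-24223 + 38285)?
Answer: -1033078892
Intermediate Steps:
(-48443 - 25023)*(-24223 + 38285) = -73466*14062 = -1033078892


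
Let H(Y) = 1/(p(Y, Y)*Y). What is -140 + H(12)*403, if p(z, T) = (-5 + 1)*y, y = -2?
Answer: -13037/96 ≈ -135.80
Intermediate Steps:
p(z, T) = 8 (p(z, T) = (-5 + 1)*(-2) = -4*(-2) = 8)
H(Y) = 1/(8*Y)
-140 + H(12)*403 = -140 + ((⅛)/12)*403 = -140 + ((⅛)*(1/12))*403 = -140 + (1/96)*403 = -140 + 403/96 = -13037/96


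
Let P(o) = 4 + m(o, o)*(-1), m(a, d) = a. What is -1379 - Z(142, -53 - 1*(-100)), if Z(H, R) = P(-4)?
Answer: -1387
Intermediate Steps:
P(o) = 4 - o (P(o) = 4 + o*(-1) = 4 - o)
Z(H, R) = 8 (Z(H, R) = 4 - 1*(-4) = 4 + 4 = 8)
-1379 - Z(142, -53 - 1*(-100)) = -1379 - 1*8 = -1379 - 8 = -1387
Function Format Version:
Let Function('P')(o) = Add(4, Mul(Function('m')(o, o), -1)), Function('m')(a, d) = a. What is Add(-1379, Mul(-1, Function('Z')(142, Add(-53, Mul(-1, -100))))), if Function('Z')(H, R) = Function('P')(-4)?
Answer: -1387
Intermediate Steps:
Function('P')(o) = Add(4, Mul(-1, o)) (Function('P')(o) = Add(4, Mul(o, -1)) = Add(4, Mul(-1, o)))
Function('Z')(H, R) = 8 (Function('Z')(H, R) = Add(4, Mul(-1, -4)) = Add(4, 4) = 8)
Add(-1379, Mul(-1, Function('Z')(142, Add(-53, Mul(-1, -100))))) = Add(-1379, Mul(-1, 8)) = Add(-1379, -8) = -1387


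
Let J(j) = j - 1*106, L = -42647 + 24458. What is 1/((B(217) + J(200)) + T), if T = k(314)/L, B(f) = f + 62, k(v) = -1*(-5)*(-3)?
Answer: 6063/2261504 ≈ 0.0026810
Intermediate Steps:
k(v) = -15 (k(v) = 5*(-3) = -15)
L = -18189
B(f) = 62 + f
J(j) = -106 + j (J(j) = j - 106 = -106 + j)
T = 5/6063 (T = -15/(-18189) = -15*(-1/18189) = 5/6063 ≈ 0.00082467)
1/((B(217) + J(200)) + T) = 1/(((62 + 217) + (-106 + 200)) + 5/6063) = 1/((279 + 94) + 5/6063) = 1/(373 + 5/6063) = 1/(2261504/6063) = 6063/2261504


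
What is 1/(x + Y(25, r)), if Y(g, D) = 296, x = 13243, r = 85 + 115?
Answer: 1/13539 ≈ 7.3861e-5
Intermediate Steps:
r = 200
1/(x + Y(25, r)) = 1/(13243 + 296) = 1/13539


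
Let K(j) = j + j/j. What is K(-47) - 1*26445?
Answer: -26491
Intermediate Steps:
K(j) = 1 + j (K(j) = j + 1 = 1 + j)
K(-47) - 1*26445 = (1 - 47) - 1*26445 = -46 - 26445 = -26491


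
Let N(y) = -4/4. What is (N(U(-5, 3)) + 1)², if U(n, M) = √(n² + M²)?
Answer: 0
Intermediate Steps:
U(n, M) = √(M² + n²)
N(y) = -1 (N(y) = -4*¼ = -1)
(N(U(-5, 3)) + 1)² = (-1 + 1)² = 0² = 0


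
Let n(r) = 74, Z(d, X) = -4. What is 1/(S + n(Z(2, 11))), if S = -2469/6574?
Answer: 6574/484007 ≈ 0.013582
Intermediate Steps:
S = -2469/6574 (S = -2469*1/6574 = -2469/6574 ≈ -0.37557)
1/(S + n(Z(2, 11))) = 1/(-2469/6574 + 74) = 1/(484007/6574) = 6574/484007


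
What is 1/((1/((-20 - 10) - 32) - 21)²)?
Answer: 3844/1697809 ≈ 0.0022641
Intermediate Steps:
1/((1/((-20 - 10) - 32) - 21)²) = 1/((1/(-30 - 32) - 21)²) = 1/((1/(-62) - 21)²) = 1/((-1/62 - 21)²) = 1/((-1303/62)²) = 1/(1697809/3844) = 3844/1697809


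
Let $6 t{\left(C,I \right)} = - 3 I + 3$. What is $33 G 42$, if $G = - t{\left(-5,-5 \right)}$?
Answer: $-4158$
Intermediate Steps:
$t{\left(C,I \right)} = \frac{1}{2} - \frac{I}{2}$ ($t{\left(C,I \right)} = \frac{- 3 I + 3}{6} = \frac{3 - 3 I}{6} = \frac{1}{2} - \frac{I}{2}$)
$G = -3$ ($G = - (\frac{1}{2} - - \frac{5}{2}) = - (\frac{1}{2} + \frac{5}{2}) = \left(-1\right) 3 = -3$)
$33 G 42 = 33 \left(-3\right) 42 = \left(-99\right) 42 = -4158$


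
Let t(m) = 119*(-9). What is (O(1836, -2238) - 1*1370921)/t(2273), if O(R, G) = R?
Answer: 1369085/1071 ≈ 1278.3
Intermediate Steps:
t(m) = -1071
(O(1836, -2238) - 1*1370921)/t(2273) = (1836 - 1*1370921)/(-1071) = (1836 - 1370921)*(-1/1071) = -1369085*(-1/1071) = 1369085/1071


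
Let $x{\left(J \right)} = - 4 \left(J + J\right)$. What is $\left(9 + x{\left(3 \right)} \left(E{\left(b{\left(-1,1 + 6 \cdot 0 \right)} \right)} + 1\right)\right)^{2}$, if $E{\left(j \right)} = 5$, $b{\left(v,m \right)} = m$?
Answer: $18225$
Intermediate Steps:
$x{\left(J \right)} = - 8 J$ ($x{\left(J \right)} = - 4 \cdot 2 J = - 8 J$)
$\left(9 + x{\left(3 \right)} \left(E{\left(b{\left(-1,1 + 6 \cdot 0 \right)} \right)} + 1\right)\right)^{2} = \left(9 + \left(-8\right) 3 \left(5 + 1\right)\right)^{2} = \left(9 - 144\right)^{2} = \left(-135\right)^{2} = 18225$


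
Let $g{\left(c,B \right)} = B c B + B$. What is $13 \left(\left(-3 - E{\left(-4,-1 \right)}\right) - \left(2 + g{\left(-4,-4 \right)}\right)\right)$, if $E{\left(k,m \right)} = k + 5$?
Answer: $806$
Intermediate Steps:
$E{\left(k,m \right)} = 5 + k$
$g{\left(c,B \right)} = B + c B^{2}$ ($g{\left(c,B \right)} = c B^{2} + B = B + c B^{2}$)
$13 \left(\left(-3 - E{\left(-4,-1 \right)}\right) - \left(2 + g{\left(-4,-4 \right)}\right)\right) = 13 \left(\left(-3 - \left(5 - 4\right)\right) - \left(2 - 4 \left(1 - -16\right)\right)\right) = 13 \left(\left(-3 - 1\right) - \left(2 - 4 \left(1 + 16\right)\right)\right) = 13 \left(\left(-3 - 1\right) - \left(2 - 68\right)\right) = 13 \left(-4 - -66\right) = 13 \left(-4 + \left(-2 + 68\right)\right) = 13 \left(-4 + 66\right) = 13 \cdot 62 = 806$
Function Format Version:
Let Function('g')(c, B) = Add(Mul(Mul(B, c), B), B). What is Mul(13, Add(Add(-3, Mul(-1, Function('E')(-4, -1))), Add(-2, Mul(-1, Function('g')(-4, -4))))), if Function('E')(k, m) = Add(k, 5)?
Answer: 806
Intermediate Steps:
Function('E')(k, m) = Add(5, k)
Function('g')(c, B) = Add(B, Mul(c, Pow(B, 2))) (Function('g')(c, B) = Add(Mul(c, Pow(B, 2)), B) = Add(B, Mul(c, Pow(B, 2))))
Mul(13, Add(Add(-3, Mul(-1, Function('E')(-4, -1))), Add(-2, Mul(-1, Function('g')(-4, -4))))) = Mul(13, Add(Add(-3, Mul(-1, Add(5, -4))), Add(-2, Mul(-1, Mul(-4, Add(1, Mul(-4, -4))))))) = Mul(13, Add(Add(-3, Mul(-1, 1)), Add(-2, Mul(-1, Mul(-4, Add(1, 16)))))) = Mul(13, Add(Add(-3, -1), Add(-2, Mul(-1, Mul(-4, 17))))) = Mul(13, Add(-4, Add(-2, Mul(-1, -68)))) = Mul(13, Add(-4, Add(-2, 68))) = Mul(13, Add(-4, 66)) = Mul(13, 62) = 806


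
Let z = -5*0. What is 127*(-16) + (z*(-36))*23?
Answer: -2032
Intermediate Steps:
z = 0
127*(-16) + (z*(-36))*23 = 127*(-16) + (0*(-36))*23 = -2032 + 0*23 = -2032 + 0 = -2032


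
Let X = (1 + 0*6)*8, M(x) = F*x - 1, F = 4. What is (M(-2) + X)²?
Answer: 1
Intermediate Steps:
M(x) = -1 + 4*x (M(x) = 4*x - 1 = -1 + 4*x)
X = 8 (X = (1 + 0)*8 = 1*8 = 8)
(M(-2) + X)² = ((-1 + 4*(-2)) + 8)² = ((-1 - 8) + 8)² = (-9 + 8)² = (-1)² = 1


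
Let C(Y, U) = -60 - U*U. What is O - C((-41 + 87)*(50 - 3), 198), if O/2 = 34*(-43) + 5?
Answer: 36350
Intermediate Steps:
O = -2914 (O = 2*(34*(-43) + 5) = 2*(-1462 + 5) = 2*(-1457) = -2914)
C(Y, U) = -60 - U**2
O - C((-41 + 87)*(50 - 3), 198) = -2914 - (-60 - 1*198**2) = -2914 - (-60 - 1*39204) = -2914 - (-60 - 39204) = -2914 - 1*(-39264) = -2914 + 39264 = 36350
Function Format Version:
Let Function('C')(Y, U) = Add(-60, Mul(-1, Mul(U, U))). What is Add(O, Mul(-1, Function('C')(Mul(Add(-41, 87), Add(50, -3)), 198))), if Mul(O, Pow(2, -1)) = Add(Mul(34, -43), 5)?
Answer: 36350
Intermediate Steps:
O = -2914 (O = Mul(2, Add(Mul(34, -43), 5)) = Mul(2, Add(-1462, 5)) = Mul(2, -1457) = -2914)
Function('C')(Y, U) = Add(-60, Mul(-1, Pow(U, 2)))
Add(O, Mul(-1, Function('C')(Mul(Add(-41, 87), Add(50, -3)), 198))) = Add(-2914, Mul(-1, Add(-60, Mul(-1, Pow(198, 2))))) = Add(-2914, Mul(-1, Add(-60, Mul(-1, 39204)))) = Add(-2914, Mul(-1, Add(-60, -39204))) = Add(-2914, Mul(-1, -39264)) = Add(-2914, 39264) = 36350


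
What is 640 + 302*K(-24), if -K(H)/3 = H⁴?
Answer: -300588416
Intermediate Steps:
K(H) = -3*H⁴
640 + 302*K(-24) = 640 + 302*(-3*(-24)⁴) = 640 + 302*(-3*331776) = 640 + 302*(-995328) = 640 - 300589056 = -300588416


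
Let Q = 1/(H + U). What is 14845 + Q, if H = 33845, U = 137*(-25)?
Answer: 451584901/30420 ≈ 14845.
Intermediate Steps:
U = -3425
Q = 1/30420 (Q = 1/(33845 - 3425) = 1/30420 ≈ 3.2873e-5)
14845 + Q = 14845 + 1/30420 = 451584901/30420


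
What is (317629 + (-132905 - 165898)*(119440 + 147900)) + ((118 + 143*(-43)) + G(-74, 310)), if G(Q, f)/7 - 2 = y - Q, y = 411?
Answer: -79881679013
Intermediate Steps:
G(Q, f) = 2891 - 7*Q (G(Q, f) = 14 + 7*(411 - Q) = 14 + (2877 - 7*Q) = 2891 - 7*Q)
(317629 + (-132905 - 165898)*(119440 + 147900)) + ((118 + 143*(-43)) + G(-74, 310)) = (317629 + (-132905 - 165898)*(119440 + 147900)) + ((118 + 143*(-43)) + (2891 - 7*(-74))) = (317629 - 298803*267340) + ((118 - 6149) + (2891 + 518)) = (317629 - 79881994020) + (-6031 + 3409) = -79881676391 - 2622 = -79881679013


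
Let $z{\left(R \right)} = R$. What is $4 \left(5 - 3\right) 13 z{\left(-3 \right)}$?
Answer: $-312$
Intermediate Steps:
$4 \left(5 - 3\right) 13 z{\left(-3 \right)} = 4 \left(5 - 3\right) 13 \left(-3\right) = 4 \cdot 2 \cdot 13 \left(-3\right) = 8 \cdot 13 \left(-3\right) = 104 \left(-3\right) = -312$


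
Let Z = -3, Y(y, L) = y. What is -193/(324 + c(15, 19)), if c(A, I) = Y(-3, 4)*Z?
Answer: -193/333 ≈ -0.57958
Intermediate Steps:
c(A, I) = 9 (c(A, I) = -3*(-3) = 9)
-193/(324 + c(15, 19)) = -193/(324 + 9) = -193/333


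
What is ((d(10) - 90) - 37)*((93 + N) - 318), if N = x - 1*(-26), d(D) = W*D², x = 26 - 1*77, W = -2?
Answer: 81750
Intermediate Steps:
x = -51 (x = 26 - 77 = -51)
d(D) = -2*D²
N = -25 (N = -51 - 1*(-26) = -51 + 26 = -25)
((d(10) - 90) - 37)*((93 + N) - 318) = ((-2*10² - 90) - 37)*((93 - 25) - 318) = ((-2*100 - 90) - 37)*(68 - 318) = ((-200 - 90) - 37)*(-250) = (-290 - 37)*(-250) = -327*(-250) = 81750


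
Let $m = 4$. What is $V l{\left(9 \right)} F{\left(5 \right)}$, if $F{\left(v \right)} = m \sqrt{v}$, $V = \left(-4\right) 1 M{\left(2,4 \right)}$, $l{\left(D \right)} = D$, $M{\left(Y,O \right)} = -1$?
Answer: $144 \sqrt{5} \approx 321.99$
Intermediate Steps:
$V = 4$ ($V = \left(-4\right) 1 \left(-1\right) = \left(-4\right) \left(-1\right) = 4$)
$F{\left(v \right)} = 4 \sqrt{v}$
$V l{\left(9 \right)} F{\left(5 \right)} = 4 \cdot 9 \cdot 4 \sqrt{5} = 36 \cdot 4 \sqrt{5} = 144 \sqrt{5}$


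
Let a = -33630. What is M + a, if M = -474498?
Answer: -508128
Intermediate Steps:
M + a = -474498 - 33630 = -508128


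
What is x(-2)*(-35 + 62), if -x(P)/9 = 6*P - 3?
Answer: 3645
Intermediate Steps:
x(P) = 27 - 54*P (x(P) = -9*(6*P - 3) = -9*(-3 + 6*P) = 27 - 54*P)
x(-2)*(-35 + 62) = (27 - 54*(-2))*(-35 + 62) = (27 + 108)*27 = 135*27 = 3645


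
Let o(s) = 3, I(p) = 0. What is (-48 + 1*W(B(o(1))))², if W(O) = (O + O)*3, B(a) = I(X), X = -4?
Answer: 2304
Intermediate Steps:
B(a) = 0
W(O) = 6*O (W(O) = (2*O)*3 = 6*O)
(-48 + 1*W(B(o(1))))² = (-48 + 1*(6*0))² = (-48 + 1*0)² = (-48 + 0)² = (-48)² = 2304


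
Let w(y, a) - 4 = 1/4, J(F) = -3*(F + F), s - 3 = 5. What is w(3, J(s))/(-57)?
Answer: -17/228 ≈ -0.074561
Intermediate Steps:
s = 8 (s = 3 + 5 = 8)
J(F) = -6*F
w(y, a) = 17/4 (w(y, a) = 4 + 1/4 = 4 + 1*(¼) = 4 + ¼ = 17/4)
w(3, J(s))/(-57) = (17/4)/(-57) = -1/57*17/4 = -17/228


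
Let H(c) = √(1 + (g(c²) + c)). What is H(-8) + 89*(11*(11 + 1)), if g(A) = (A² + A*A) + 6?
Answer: 11748 + √8191 ≈ 11839.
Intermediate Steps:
g(A) = 6 + 2*A² (g(A) = (A² + A²) + 6 = 2*A² + 6 = 6 + 2*A²)
H(c) = √(7 + c + 2*c⁴) (H(c) = √(1 + ((6 + 2*(c²)²) + c)) = √(1 + ((6 + 2*c⁴) + c)) = √(1 + (6 + c + 2*c⁴)) = √(7 + c + 2*c⁴))
H(-8) + 89*(11*(11 + 1)) = √(7 - 8 + 2*(-8)⁴) + 89*(11*(11 + 1)) = √(7 - 8 + 2*4096) + 89*(11*12) = √(7 - 8 + 8192) + 89*132 = √8191 + 11748 = 11748 + √8191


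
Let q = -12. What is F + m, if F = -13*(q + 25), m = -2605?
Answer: -2774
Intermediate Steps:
F = -169 (F = -13*(-12 + 25) = -13*13 = -169)
F + m = -169 - 2605 = -2774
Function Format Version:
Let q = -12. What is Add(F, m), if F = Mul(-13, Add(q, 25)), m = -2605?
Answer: -2774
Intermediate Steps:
F = -169 (F = Mul(-13, Add(-12, 25)) = Mul(-13, 13) = -169)
Add(F, m) = Add(-169, -2605) = -2774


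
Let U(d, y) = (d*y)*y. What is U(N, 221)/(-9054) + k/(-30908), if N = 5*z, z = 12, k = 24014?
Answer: -7566006703/23320086 ≈ -324.44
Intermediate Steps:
N = 60 (N = 5*12 = 60)
U(d, y) = d*y**2
U(N, 221)/(-9054) + k/(-30908) = (60*221**2)/(-9054) + 24014/(-30908) = (60*48841)*(-1/9054) + 24014*(-1/30908) = 2930460*(-1/9054) - 12007/15454 = -488410/1509 - 12007/15454 = -7566006703/23320086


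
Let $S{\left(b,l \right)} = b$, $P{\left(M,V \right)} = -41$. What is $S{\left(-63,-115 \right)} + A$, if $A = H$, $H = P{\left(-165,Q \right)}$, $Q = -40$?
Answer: $-104$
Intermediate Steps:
$H = -41$
$A = -41$
$S{\left(-63,-115 \right)} + A = -63 - 41 = -104$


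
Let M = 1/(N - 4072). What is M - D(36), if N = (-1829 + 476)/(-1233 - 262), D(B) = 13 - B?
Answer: 139983106/6086287 ≈ 23.000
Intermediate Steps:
N = 1353/1495 (N = -1353/(-1495) = -1353*(-1/1495) = 1353/1495 ≈ 0.90502)
M = -1495/6086287 (M = 1/(1353/1495 - 4072) = 1/(-6086287/1495) = -1495/6086287 ≈ -0.00024563)
M - D(36) = -1495/6086287 - (13 - 1*36) = -1495/6086287 - (13 - 36) = -1495/6086287 - 1*(-23) = -1495/6086287 + 23 = 139983106/6086287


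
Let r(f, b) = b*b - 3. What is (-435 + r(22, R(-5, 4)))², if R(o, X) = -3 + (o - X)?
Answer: 86436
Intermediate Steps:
R(o, X) = -3 + o - X
r(f, b) = -3 + b² (r(f, b) = b² - 3 = -3 + b²)
(-435 + r(22, R(-5, 4)))² = (-435 + (-3 + (-3 - 5 - 1*4)²))² = (-435 + (-3 + (-3 - 5 - 4)²))² = (-435 + (-3 + (-12)²))² = (-435 + (-3 + 144))² = (-435 + 141)² = (-294)² = 86436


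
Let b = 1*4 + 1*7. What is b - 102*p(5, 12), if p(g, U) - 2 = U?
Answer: -1417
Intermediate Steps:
p(g, U) = 2 + U
b = 11 (b = 4 + 7 = 11)
b - 102*p(5, 12) = 11 - 102*(2 + 12) = 11 - 102*14 = 11 - 1428 = -1417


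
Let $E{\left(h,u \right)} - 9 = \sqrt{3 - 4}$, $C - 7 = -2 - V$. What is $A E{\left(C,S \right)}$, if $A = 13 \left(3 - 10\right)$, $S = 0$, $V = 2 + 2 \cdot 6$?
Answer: $-819 - 91 i \approx -819.0 - 91.0 i$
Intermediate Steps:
$V = 14$ ($V = 2 + 12 = 14$)
$C = -9$ ($C = 7 - 16 = -9$)
$E{\left(h,u \right)} = 9 + i$ ($E{\left(h,u \right)} = 9 + \sqrt{3 - 4} = 9 + \sqrt{-1} = 9 + i$)
$A = -91$ ($A = 13 \left(-7\right) = -91$)
$A E{\left(C,S \right)} = - 91 \left(9 + i\right) = -819 - 91 i$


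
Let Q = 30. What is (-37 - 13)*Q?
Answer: -1500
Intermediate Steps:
(-37 - 13)*Q = (-37 - 13)*30 = -50*30 = -1500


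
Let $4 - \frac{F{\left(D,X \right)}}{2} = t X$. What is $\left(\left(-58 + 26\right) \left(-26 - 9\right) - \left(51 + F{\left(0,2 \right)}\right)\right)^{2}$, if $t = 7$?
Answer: $1185921$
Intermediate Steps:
$F{\left(D,X \right)} = 8 - 14 X$ ($F{\left(D,X \right)} = 8 - 2 \cdot 7 X = 8 - 14 X$)
$\left(\left(-58 + 26\right) \left(-26 - 9\right) - \left(51 + F{\left(0,2 \right)}\right)\right)^{2} = \left(\left(-58 + 26\right) \left(-26 - 9\right) - \left(59 - 28\right)\right)^{2} = \left(\left(-32\right) \left(-35\right) - 31\right)^{2} = \left(1120 - 31\right)^{2} = 1089^{2} = 1185921$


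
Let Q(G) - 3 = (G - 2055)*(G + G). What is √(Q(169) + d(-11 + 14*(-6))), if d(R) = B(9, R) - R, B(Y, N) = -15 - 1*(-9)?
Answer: 8*I*√9959 ≈ 798.36*I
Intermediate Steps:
B(Y, N) = -6 (B(Y, N) = -15 + 9 = -6)
d(R) = -6 - R
Q(G) = 3 + 2*G*(-2055 + G) (Q(G) = 3 + (G - 2055)*(G + G) = 3 + (-2055 + G)*(2*G) = 3 + 2*G*(-2055 + G))
√(Q(169) + d(-11 + 14*(-6))) = √((3 - 4110*169 + 2*169²) + (-6 - (-11 + 14*(-6)))) = √((3 - 694590 + 2*28561) + (-6 - (-11 - 84))) = √((3 - 694590 + 57122) + (-6 - 1*(-95))) = √(-637465 + (-6 + 95)) = √(-637465 + 89) = √(-637376) = 8*I*√9959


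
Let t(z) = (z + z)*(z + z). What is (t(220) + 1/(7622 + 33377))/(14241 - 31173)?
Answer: -7937406401/694195068 ≈ -11.434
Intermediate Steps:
t(z) = 4*z² (t(z) = (2*z)*(2*z) = 4*z²)
(t(220) + 1/(7622 + 33377))/(14241 - 31173) = (4*220² + 1/(7622 + 33377))/(14241 - 31173) = (4*48400 + 1/40999)/(-16932) = (193600 + 1/40999)*(-1/16932) = (7937406401/40999)*(-1/16932) = -7937406401/694195068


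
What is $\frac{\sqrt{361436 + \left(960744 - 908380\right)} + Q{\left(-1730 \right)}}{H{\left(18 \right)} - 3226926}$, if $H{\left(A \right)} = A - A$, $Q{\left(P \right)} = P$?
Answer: $\frac{865}{1613463} - \frac{5 \sqrt{4138}}{1613463} \approx 0.00033677$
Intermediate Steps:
$H{\left(A \right)} = 0$
$\frac{\sqrt{361436 + \left(960744 - 908380\right)} + Q{\left(-1730 \right)}}{H{\left(18 \right)} - 3226926} = \frac{\sqrt{361436 + \left(960744 - 908380\right)} - 1730}{0 - 3226926} = \frac{\sqrt{361436 + 52364} - 1730}{-3226926} = \left(\sqrt{413800} - 1730\right) \left(- \frac{1}{3226926}\right) = \left(10 \sqrt{4138} - 1730\right) \left(- \frac{1}{3226926}\right) = \left(-1730 + 10 \sqrt{4138}\right) \left(- \frac{1}{3226926}\right) = \frac{865}{1613463} - \frac{5 \sqrt{4138}}{1613463}$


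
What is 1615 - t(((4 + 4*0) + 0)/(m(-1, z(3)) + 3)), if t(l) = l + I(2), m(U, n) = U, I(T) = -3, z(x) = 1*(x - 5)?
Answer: 1616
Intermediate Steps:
z(x) = -5 + x (z(x) = 1*(-5 + x) = -5 + x)
t(l) = -3 + l (t(l) = l - 3 = -3 + l)
1615 - t(((4 + 4*0) + 0)/(m(-1, z(3)) + 3)) = 1615 - (-3 + ((4 + 4*0) + 0)/(-1 + 3)) = 1615 - (-3 + ((4 + 0) + 0)/2) = 1615 - (-3 + (4 + 0)*(½)) = 1615 - (-3 + 4*(½)) = 1615 - (-3 + 2) = 1615 - 1*(-1) = 1615 + 1 = 1616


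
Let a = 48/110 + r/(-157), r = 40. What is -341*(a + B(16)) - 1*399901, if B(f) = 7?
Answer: -315844688/785 ≈ -4.0235e+5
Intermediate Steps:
a = 1568/8635 (a = 48/110 + 40/(-157) = 48*(1/110) + 40*(-1/157) = 24/55 - 40/157 = 1568/8635 ≈ 0.18159)
-341*(a + B(16)) - 1*399901 = -341*(1568/8635 + 7) - 1*399901 = -341*62013/8635 - 399901 = -1922403/785 - 399901 = -315844688/785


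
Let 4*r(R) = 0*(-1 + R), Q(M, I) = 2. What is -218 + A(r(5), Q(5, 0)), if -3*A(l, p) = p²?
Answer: -658/3 ≈ -219.33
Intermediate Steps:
r(R) = 0 (r(R) = (0*(-1 + R))/4 = (¼)*0 = 0)
A(l, p) = -p²/3
-218 + A(r(5), Q(5, 0)) = -218 - ⅓*2² = -218 - ⅓*4 = -218 - 4/3 = -658/3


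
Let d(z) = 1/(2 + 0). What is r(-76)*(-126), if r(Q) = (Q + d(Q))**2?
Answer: -1436463/2 ≈ -7.1823e+5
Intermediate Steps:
d(z) = 1/2
r(Q) = (1/2 + Q)**2 (r(Q) = (Q + 1/2)**2 = (1/2 + Q)**2)
r(-76)*(-126) = ((1 + 2*(-76))**2/4)*(-126) = ((1 - 152)**2/4)*(-126) = ((1/4)*(-151)**2)*(-126) = ((1/4)*22801)*(-126) = (22801/4)*(-126) = -1436463/2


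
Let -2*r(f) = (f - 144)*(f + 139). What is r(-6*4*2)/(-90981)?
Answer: -2912/30327 ≈ -0.096020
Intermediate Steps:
r(f) = -(-144 + f)*(139 + f)/2 (r(f) = -(f - 144)*(f + 139)/2 = -(-144 + f)*(139 + f)/2)
r(-6*4*2)/(-90981) = (10008 - (-6*4*2)**2/2 + 5*(-6*4*2)/2)/(-90981) = (10008 - (-24*2)**2/2 + 5*(-24*2)/2)*(-1/90981) = (10008 - 1/2*(-48)**2 + (5/2)*(-48))*(-1/90981) = (10008 - 1/2*2304 - 120)*(-1/90981) = (10008 - 1152 - 120)*(-1/90981) = 8736*(-1/90981) = -2912/30327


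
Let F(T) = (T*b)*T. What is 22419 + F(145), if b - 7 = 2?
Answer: 211644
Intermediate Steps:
b = 9 (b = 7 + 2 = 9)
F(T) = 9*T² (F(T) = (T*9)*T = (9*T)*T = 9*T²)
22419 + F(145) = 22419 + 9*145² = 22419 + 9*21025 = 22419 + 189225 = 211644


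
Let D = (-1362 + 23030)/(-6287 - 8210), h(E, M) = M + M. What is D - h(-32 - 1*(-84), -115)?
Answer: 3312642/14497 ≈ 228.51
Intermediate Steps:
h(E, M) = 2*M
D = -21668/14497 (D = 21668/(-14497) = 21668*(-1/14497) = -21668/14497 ≈ -1.4947)
D - h(-32 - 1*(-84), -115) = -21668/14497 - 2*(-115) = -21668/14497 - 1*(-230) = -21668/14497 + 230 = 3312642/14497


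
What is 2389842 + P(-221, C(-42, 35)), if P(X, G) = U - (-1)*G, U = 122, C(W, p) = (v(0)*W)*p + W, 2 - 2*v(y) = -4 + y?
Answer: 2385512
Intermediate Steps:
v(y) = 3 - y/2 (v(y) = 1 - (-4 + y)/2 = 1 + (2 - y/2) = 3 - y/2)
C(W, p) = W + 3*W*p (C(W, p) = ((3 - 1/2*0)*W)*p + W = ((3 + 0)*W)*p + W = (3*W)*p + W = 3*W*p + W = W + 3*W*p)
P(X, G) = 122 + G (P(X, G) = 122 - (-1)*G = 122 + G)
2389842 + P(-221, C(-42, 35)) = 2389842 + (122 - 42*(1 + 3*35)) = 2389842 + (122 - 42*(1 + 105)) = 2389842 + (122 - 42*106) = 2389842 + (122 - 4452) = 2389842 - 4330 = 2385512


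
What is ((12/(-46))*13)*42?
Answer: -3276/23 ≈ -142.43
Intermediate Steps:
((12/(-46))*13)*42 = ((12*(-1/46))*13)*42 = -6/23*13*42 = -78/23*42 = -3276/23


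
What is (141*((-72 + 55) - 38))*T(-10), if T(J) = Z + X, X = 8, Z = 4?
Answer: -93060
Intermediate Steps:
T(J) = 12 (T(J) = 4 + 8 = 12)
(141*((-72 + 55) - 38))*T(-10) = (141*((-72 + 55) - 38))*12 = (141*(-17 - 38))*12 = (141*(-55))*12 = -7755*12 = -93060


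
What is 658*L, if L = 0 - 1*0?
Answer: 0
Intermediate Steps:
L = 0 (L = 0 + 0 = 0)
658*L = 658*0 = 0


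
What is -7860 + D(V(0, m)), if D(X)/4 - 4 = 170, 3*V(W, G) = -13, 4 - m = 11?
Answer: -7164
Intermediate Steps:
m = -7 (m = 4 - 1*11 = 4 - 11 = -7)
V(W, G) = -13/3 (V(W, G) = (⅓)*(-13) = -13/3)
D(X) = 696 (D(X) = 16 + 4*170 = 16 + 680 = 696)
-7860 + D(V(0, m)) = -7860 + 696 = -7164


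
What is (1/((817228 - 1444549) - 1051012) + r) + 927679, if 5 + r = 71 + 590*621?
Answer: 2171989476954/1678333 ≈ 1.2941e+6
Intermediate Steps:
r = 366456 (r = -5 + (71 + 590*621) = -5 + (71 + 366390) = -5 + 366461 = 366456)
(1/((817228 - 1444549) - 1051012) + r) + 927679 = (1/((817228 - 1444549) - 1051012) + 366456) + 927679 = (1/(-627321 - 1051012) + 366456) + 927679 = (1/(-1678333) + 366456) + 927679 = (-1/1678333 + 366456) + 927679 = 615035197847/1678333 + 927679 = 2171989476954/1678333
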